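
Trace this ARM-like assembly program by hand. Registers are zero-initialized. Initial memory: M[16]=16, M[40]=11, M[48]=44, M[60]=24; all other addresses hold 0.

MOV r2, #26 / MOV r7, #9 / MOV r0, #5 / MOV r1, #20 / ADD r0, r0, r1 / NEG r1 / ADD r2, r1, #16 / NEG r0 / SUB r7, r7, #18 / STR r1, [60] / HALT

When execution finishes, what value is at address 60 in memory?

-20

MOV r2, #26 → r2=26
MOV r7, #9 → r7=9
MOV r0, #5 → r0=5
MOV r1, #20 → r1=20
ADD r0, r0, r1 → r0=5+20=25
NEG r1 → r1=-(20)=-20
ADD r2, r1, #16 → r2=(-20)+16=-4
NEG r0 → r0=-(25)=-25
SUB r7, r7, #18 → r7=9-18=-9
STR r1, [60] → M[60]=-20
halt.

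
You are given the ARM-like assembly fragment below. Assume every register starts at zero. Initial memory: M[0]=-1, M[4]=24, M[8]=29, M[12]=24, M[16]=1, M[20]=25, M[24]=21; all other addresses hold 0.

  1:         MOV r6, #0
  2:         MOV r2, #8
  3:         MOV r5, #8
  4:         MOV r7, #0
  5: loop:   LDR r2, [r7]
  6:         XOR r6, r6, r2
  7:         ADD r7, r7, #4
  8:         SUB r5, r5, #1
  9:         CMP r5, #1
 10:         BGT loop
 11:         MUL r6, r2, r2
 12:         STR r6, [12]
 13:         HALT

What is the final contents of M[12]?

MOV r6, #0 → r6=0
MOV r2, #8 → r2=8
MOV r5, #8 → r5=8
MOV r7, #0 → r7=0
LDR r2, [r7] → r2=M[0]=-1
XOR r6, r6, r2 → r6=0^(-1)=-1
ADD r7, r7, #4 → r7=0+4=4
SUB r5, r5, #1 → r5=8-1=7
CMP r5, #1  (cmp 7,1)
BGT loop: taken
LDR r2, [r7] → r2=M[4]=24
XOR r6, r6, r2 → r6=(-1)^24=-25
ADD r7, r7, #4 → r7=4+4=8
SUB r5, r5, #1 → r5=7-1=6
CMP r5, #1  (cmp 6,1)
BGT loop: taken
LDR r2, [r7] → r2=M[8]=29
XOR r6, r6, r2 → r6=(-25)^29=-6
ADD r7, r7, #4 → r7=8+4=12
SUB r5, r5, #1 → r5=6-1=5
CMP r5, #1  (cmp 5,1)
BGT loop: taken
LDR r2, [r7] → r2=M[12]=24
XOR r6, r6, r2 → r6=(-6)^24=-30
ADD r7, r7, #4 → r7=12+4=16
SUB r5, r5, #1 → r5=5-1=4
CMP r5, #1  (cmp 4,1)
BGT loop: taken
LDR r2, [r7] → r2=M[16]=1
XOR r6, r6, r2 → r6=(-30)^1=-29
ADD r7, r7, #4 → r7=16+4=20
SUB r5, r5, #1 → r5=4-1=3
CMP r5, #1  (cmp 3,1)
BGT loop: taken
LDR r2, [r7] → r2=M[20]=25
XOR r6, r6, r2 → r6=(-29)^25=-6
ADD r7, r7, #4 → r7=20+4=24
SUB r5, r5, #1 → r5=3-1=2
CMP r5, #1  (cmp 2,1)
BGT loop: taken
LDR r2, [r7] → r2=M[24]=21
XOR r6, r6, r2 → r6=(-6)^21=-17
ADD r7, r7, #4 → r7=24+4=28
SUB r5, r5, #1 → r5=2-1=1
CMP r5, #1  (cmp 1,1)
BGT loop: not taken
MUL r6, r2, r2 → r6=21*21=441
STR r6, [12] → M[12]=441
halt.

441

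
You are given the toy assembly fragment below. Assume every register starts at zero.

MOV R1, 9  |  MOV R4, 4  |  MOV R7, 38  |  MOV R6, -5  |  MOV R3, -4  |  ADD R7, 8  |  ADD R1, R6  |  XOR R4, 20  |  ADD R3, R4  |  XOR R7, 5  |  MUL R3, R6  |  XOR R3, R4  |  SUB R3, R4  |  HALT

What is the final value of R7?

MOV R1, 9 → R1=9
MOV R4, 4 → R4=4
MOV R7, 38 → R7=38
MOV R6, -5 → R6=-5
MOV R3, -4 → R3=-4
ADD R7, 8 → R7=38+8=46
ADD R1, R6 → R1=9+(-5)=4
XOR R4, 20 → R4=4^20=16
ADD R3, R4 → R3=(-4)+16=12
XOR R7, 5 → R7=46^5=43
MUL R3, R6 → R3=12*(-5)=-60
XOR R3, R4 → R3=(-60)^16=-44
SUB R3, R4 → R3=(-44)-16=-60
halt.

43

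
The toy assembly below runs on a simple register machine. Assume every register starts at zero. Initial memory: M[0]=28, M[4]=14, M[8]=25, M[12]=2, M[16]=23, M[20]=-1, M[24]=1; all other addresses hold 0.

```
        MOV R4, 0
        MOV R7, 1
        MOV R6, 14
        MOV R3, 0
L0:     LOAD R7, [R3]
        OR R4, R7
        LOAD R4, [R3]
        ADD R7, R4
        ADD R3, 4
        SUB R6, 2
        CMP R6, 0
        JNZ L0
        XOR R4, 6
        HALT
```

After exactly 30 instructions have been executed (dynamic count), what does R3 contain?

MOV R4, 0 → R4=0
MOV R7, 1 → R7=1
MOV R6, 14 → R6=14
MOV R3, 0 → R3=0
LOAD R7, [R3] → R7=M[0]=28
OR R4, R7 → R4=0|28=28
LOAD R4, [R3] → R4=M[0]=28
ADD R7, R4 → R7=28+28=56
ADD R3, 4 → R3=0+4=4
SUB R6, 2 → R6=14-2=12
CMP R6, 0  (cmp 12,0)
JNZ L0: taken
LOAD R7, [R3] → R7=M[4]=14
OR R4, R7 → R4=28|14=30
LOAD R4, [R3] → R4=M[4]=14
ADD R7, R4 → R7=14+14=28
ADD R3, 4 → R3=4+4=8
SUB R6, 2 → R6=12-2=10
CMP R6, 0  (cmp 10,0)
JNZ L0: taken
LOAD R7, [R3] → R7=M[8]=25
OR R4, R7 → R4=14|25=31
LOAD R4, [R3] → R4=M[8]=25
ADD R7, R4 → R7=25+25=50
ADD R3, 4 → R3=8+4=12
SUB R6, 2 → R6=10-2=8
CMP R6, 0  (cmp 8,0)
JNZ L0: taken
LOAD R7, [R3] → R7=M[12]=2
OR R4, R7 → R4=25|2=27
After step 30: R3 = 12.

12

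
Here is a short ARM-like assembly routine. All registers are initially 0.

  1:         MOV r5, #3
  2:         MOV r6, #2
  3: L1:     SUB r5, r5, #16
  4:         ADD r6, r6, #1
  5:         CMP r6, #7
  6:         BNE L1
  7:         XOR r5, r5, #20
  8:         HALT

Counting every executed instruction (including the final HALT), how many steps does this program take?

24

r5=3
r6=2
r5=3-16=-13
r6=2+1=3
CMP r6, #7  (cmp 3,7)
BNE L1: taken
r5=(-13)-16=-29
r6=3+1=4
CMP r6, #7  (cmp 4,7)
BNE L1: taken
r5=(-29)-16=-45
r6=4+1=5
CMP r6, #7  (cmp 5,7)
BNE L1: taken
r5=(-45)-16=-61
r6=5+1=6
CMP r6, #7  (cmp 6,7)
BNE L1: taken
r5=(-61)-16=-77
r6=6+1=7
CMP r6, #7  (cmp 7,7)
BNE L1: not taken
r5=(-77)^20=-89
halt.
Total executed instructions: 24.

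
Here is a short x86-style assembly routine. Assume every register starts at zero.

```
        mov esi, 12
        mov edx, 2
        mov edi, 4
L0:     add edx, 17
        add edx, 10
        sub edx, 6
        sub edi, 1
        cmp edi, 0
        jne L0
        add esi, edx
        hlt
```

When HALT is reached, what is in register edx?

after mov esi, 12: esi=12
after mov edx, 2: edx=2
after mov edi, 4: edi=4
after add edx, 17: edx=2+17=19
after add edx, 10: edx=19+10=29
after sub edx, 6: edx=29-6=23
after sub edi, 1: edi=4-1=3
cmp edi, 0  (cmp 3,0)
jne L0: taken
after add edx, 17: edx=23+17=40
after add edx, 10: edx=40+10=50
after sub edx, 6: edx=50-6=44
after sub edi, 1: edi=3-1=2
cmp edi, 0  (cmp 2,0)
jne L0: taken
after add edx, 17: edx=44+17=61
after add edx, 10: edx=61+10=71
after sub edx, 6: edx=71-6=65
after sub edi, 1: edi=2-1=1
cmp edi, 0  (cmp 1,0)
jne L0: taken
after add edx, 17: edx=65+17=82
after add edx, 10: edx=82+10=92
after sub edx, 6: edx=92-6=86
after sub edi, 1: edi=1-1=0
cmp edi, 0  (cmp 0,0)
jne L0: not taken
after add esi, edx: esi=12+86=98
halt.

86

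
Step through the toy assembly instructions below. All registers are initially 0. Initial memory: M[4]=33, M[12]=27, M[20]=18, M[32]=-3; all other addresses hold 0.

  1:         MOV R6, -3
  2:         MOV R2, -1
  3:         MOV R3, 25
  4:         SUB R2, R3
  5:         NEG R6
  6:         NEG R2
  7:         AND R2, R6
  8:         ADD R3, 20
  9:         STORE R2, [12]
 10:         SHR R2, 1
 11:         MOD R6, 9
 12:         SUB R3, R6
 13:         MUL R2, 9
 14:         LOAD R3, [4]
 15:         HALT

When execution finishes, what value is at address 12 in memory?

2

R6=-3
R2=-1
R3=25
R2=(-1)-25=-26
R6=-(-3)=3
R2=-(-26)=26
R2=26&3=2
R3=25+20=45
STORE R2, [12] → M[12]=2
R2=2>>1=1
R6=3%9=3
R3=45-3=42
R2=1*9=9
R3=M[4]=33
halt.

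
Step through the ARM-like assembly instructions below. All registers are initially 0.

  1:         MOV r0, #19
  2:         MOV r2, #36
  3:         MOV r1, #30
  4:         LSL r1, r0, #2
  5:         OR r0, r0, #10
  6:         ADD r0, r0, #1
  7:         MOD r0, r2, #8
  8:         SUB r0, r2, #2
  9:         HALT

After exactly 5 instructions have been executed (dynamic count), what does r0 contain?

27

r0=19
r2=36
r1=30
r1=19<<2=76
r0=19|10=27
After step 5: r0 = 27.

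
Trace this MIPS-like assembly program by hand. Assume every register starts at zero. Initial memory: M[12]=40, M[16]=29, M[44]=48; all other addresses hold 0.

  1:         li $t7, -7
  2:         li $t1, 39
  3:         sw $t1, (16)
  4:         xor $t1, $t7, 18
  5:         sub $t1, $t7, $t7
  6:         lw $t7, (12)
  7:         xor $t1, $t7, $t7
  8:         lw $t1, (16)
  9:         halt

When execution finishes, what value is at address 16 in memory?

after li $t7, -7: $t7=-7
after li $t1, 39: $t1=39
sw $t1, (16) → M[16]=39
after xor $t1, $t7, 18: $t1=(-7)^18=-21
after sub $t1, $t7, $t7: $t1=(-7)-(-7)=0
after lw $t7, (12): $t7=M[12]=40
after xor $t1, $t7, $t7: $t1=40^40=0
after lw $t1, (16): $t1=M[16]=39
halt.

39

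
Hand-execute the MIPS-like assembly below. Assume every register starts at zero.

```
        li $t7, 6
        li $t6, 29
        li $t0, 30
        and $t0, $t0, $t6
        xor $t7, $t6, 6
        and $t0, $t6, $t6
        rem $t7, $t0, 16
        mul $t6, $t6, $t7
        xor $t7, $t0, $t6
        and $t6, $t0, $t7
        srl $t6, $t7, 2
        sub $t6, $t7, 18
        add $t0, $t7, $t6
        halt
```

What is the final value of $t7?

356

after li $t7, 6: $t7=6
after li $t6, 29: $t6=29
after li $t0, 30: $t0=30
after and $t0, $t0, $t6: $t0=30&29=28
after xor $t7, $t6, 6: $t7=29^6=27
after and $t0, $t6, $t6: $t0=29&29=29
after rem $t7, $t0, 16: $t7=29%16=13
after mul $t6, $t6, $t7: $t6=29*13=377
after xor $t7, $t0, $t6: $t7=29^377=356
after and $t6, $t0, $t7: $t6=29&356=4
after srl $t6, $t7, 2: $t6=356>>2=89
after sub $t6, $t7, 18: $t6=356-18=338
after add $t0, $t7, $t6: $t0=356+338=694
halt.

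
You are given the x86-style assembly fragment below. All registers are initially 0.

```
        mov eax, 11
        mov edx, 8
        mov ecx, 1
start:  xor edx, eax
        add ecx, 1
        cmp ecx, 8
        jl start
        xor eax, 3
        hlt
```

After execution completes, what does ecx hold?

eax=11
edx=8
ecx=1
edx=8^11=3
ecx=1+1=2
cmp ecx, 8  (cmp 2,8)
jl start: taken
edx=3^11=8
ecx=2+1=3
cmp ecx, 8  (cmp 3,8)
jl start: taken
edx=8^11=3
ecx=3+1=4
cmp ecx, 8  (cmp 4,8)
jl start: taken
edx=3^11=8
ecx=4+1=5
cmp ecx, 8  (cmp 5,8)
jl start: taken
edx=8^11=3
ecx=5+1=6
cmp ecx, 8  (cmp 6,8)
jl start: taken
edx=3^11=8
ecx=6+1=7
cmp ecx, 8  (cmp 7,8)
jl start: taken
edx=8^11=3
ecx=7+1=8
cmp ecx, 8  (cmp 8,8)
jl start: not taken
eax=11^3=8
halt.

8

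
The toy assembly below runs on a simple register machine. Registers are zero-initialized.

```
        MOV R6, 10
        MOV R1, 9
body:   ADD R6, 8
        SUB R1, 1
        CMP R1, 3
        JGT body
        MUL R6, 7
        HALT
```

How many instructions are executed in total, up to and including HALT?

R6=10
R1=9
R6=10+8=18
R1=9-1=8
CMP R1, 3  (cmp 8,3)
JGT body: taken
R6=18+8=26
R1=8-1=7
CMP R1, 3  (cmp 7,3)
JGT body: taken
R6=26+8=34
R1=7-1=6
CMP R1, 3  (cmp 6,3)
JGT body: taken
R6=34+8=42
R1=6-1=5
CMP R1, 3  (cmp 5,3)
JGT body: taken
R6=42+8=50
R1=5-1=4
CMP R1, 3  (cmp 4,3)
JGT body: taken
R6=50+8=58
R1=4-1=3
CMP R1, 3  (cmp 3,3)
JGT body: not taken
R6=58*7=406
halt.
Total executed instructions: 28.

28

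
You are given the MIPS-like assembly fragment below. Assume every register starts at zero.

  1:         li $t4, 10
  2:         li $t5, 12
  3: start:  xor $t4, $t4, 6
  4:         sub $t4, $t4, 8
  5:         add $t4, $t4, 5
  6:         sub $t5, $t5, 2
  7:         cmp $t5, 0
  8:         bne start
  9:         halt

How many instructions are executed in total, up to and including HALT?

after li $t4, 10: $t4=10
after li $t5, 12: $t5=12
after xor $t4, $t4, 6: $t4=10^6=12
after sub $t4, $t4, 8: $t4=12-8=4
after add $t4, $t4, 5: $t4=4+5=9
after sub $t5, $t5, 2: $t5=12-2=10
cmp $t5, 0  (cmp 10,0)
bne start: taken
after xor $t4, $t4, 6: $t4=9^6=15
after sub $t4, $t4, 8: $t4=15-8=7
after add $t4, $t4, 5: $t4=7+5=12
after sub $t5, $t5, 2: $t5=10-2=8
cmp $t5, 0  (cmp 8,0)
bne start: taken
after xor $t4, $t4, 6: $t4=12^6=10
after sub $t4, $t4, 8: $t4=10-8=2
after add $t4, $t4, 5: $t4=2+5=7
after sub $t5, $t5, 2: $t5=8-2=6
cmp $t5, 0  (cmp 6,0)
bne start: taken
after xor $t4, $t4, 6: $t4=7^6=1
after sub $t4, $t4, 8: $t4=1-8=-7
after add $t4, $t4, 5: $t4=(-7)+5=-2
after sub $t5, $t5, 2: $t5=6-2=4
cmp $t5, 0  (cmp 4,0)
bne start: taken
after xor $t4, $t4, 6: $t4=(-2)^6=-8
after sub $t4, $t4, 8: $t4=(-8)-8=-16
after add $t4, $t4, 5: $t4=(-16)+5=-11
after sub $t5, $t5, 2: $t5=4-2=2
cmp $t5, 0  (cmp 2,0)
bne start: taken
after xor $t4, $t4, 6: $t4=(-11)^6=-13
after sub $t4, $t4, 8: $t4=(-13)-8=-21
after add $t4, $t4, 5: $t4=(-21)+5=-16
after sub $t5, $t5, 2: $t5=2-2=0
cmp $t5, 0  (cmp 0,0)
bne start: not taken
halt.
Total executed instructions: 39.

39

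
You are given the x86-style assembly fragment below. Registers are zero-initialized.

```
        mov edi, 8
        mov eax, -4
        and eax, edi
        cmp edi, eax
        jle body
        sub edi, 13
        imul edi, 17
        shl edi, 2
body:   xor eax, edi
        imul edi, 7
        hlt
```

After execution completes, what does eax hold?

0

after mov edi, 8: edi=8
after mov eax, -4: eax=-4
after and eax, edi: eax=(-4)&8=8
cmp edi, eax  (cmp 8,8)
jle body: taken
after xor eax, edi: eax=8^8=0
after imul edi, 7: edi=8*7=56
halt.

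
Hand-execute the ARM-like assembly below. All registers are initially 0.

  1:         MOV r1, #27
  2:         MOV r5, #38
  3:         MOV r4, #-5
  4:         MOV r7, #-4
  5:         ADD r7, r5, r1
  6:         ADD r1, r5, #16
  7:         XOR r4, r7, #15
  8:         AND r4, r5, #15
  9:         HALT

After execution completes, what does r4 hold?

6

MOV r1, #27 → r1=27
MOV r5, #38 → r5=38
MOV r4, #-5 → r4=-5
MOV r7, #-4 → r7=-4
ADD r7, r5, r1 → r7=38+27=65
ADD r1, r5, #16 → r1=38+16=54
XOR r4, r7, #15 → r4=65^15=78
AND r4, r5, #15 → r4=38&15=6
halt.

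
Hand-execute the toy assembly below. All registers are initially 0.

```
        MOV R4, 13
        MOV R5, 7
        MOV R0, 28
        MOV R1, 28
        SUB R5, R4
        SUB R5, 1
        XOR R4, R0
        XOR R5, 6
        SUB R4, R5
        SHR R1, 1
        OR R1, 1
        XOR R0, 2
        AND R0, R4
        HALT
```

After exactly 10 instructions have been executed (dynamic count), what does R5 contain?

-1

R4=13
R5=7
R0=28
R1=28
R5=7-13=-6
R5=(-6)-1=-7
R4=13^28=17
R5=(-7)^6=-1
R4=17-(-1)=18
R1=28>>1=14
After step 10: R5 = -1.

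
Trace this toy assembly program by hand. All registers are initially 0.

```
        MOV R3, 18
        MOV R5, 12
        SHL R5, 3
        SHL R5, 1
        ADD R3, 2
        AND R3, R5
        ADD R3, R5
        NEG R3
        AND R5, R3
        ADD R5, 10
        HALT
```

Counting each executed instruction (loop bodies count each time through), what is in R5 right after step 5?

192

after MOV R3, 18: R3=18
after MOV R5, 12: R5=12
after SHL R5, 3: R5=12<<3=96
after SHL R5, 1: R5=96<<1=192
after ADD R3, 2: R3=18+2=20
After step 5: R5 = 192.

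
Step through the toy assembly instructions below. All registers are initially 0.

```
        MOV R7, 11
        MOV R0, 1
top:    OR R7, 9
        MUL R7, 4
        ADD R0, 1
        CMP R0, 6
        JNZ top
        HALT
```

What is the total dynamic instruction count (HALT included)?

28

R7=11
R0=1
R7=11|9=11
R7=11*4=44
R0=1+1=2
CMP R0, 6  (cmp 2,6)
JNZ top: taken
R7=44|9=45
R7=45*4=180
R0=2+1=3
CMP R0, 6  (cmp 3,6)
JNZ top: taken
R7=180|9=189
R7=189*4=756
R0=3+1=4
CMP R0, 6  (cmp 4,6)
JNZ top: taken
R7=756|9=765
R7=765*4=3060
R0=4+1=5
CMP R0, 6  (cmp 5,6)
JNZ top: taken
R7=3060|9=3069
R7=3069*4=12276
R0=5+1=6
CMP R0, 6  (cmp 6,6)
JNZ top: not taken
halt.
Total executed instructions: 28.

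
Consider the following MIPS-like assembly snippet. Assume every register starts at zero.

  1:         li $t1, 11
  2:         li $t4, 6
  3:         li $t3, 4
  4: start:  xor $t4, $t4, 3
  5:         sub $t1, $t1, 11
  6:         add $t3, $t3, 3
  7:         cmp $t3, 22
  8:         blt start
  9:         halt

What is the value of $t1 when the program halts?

$t1=11
$t4=6
$t3=4
$t4=6^3=5
$t1=11-11=0
$t3=4+3=7
cmp $t3, 22  (cmp 7,22)
blt start: taken
$t4=5^3=6
$t1=0-11=-11
$t3=7+3=10
cmp $t3, 22  (cmp 10,22)
blt start: taken
$t4=6^3=5
$t1=(-11)-11=-22
$t3=10+3=13
cmp $t3, 22  (cmp 13,22)
blt start: taken
$t4=5^3=6
$t1=(-22)-11=-33
$t3=13+3=16
cmp $t3, 22  (cmp 16,22)
blt start: taken
$t4=6^3=5
$t1=(-33)-11=-44
$t3=16+3=19
cmp $t3, 22  (cmp 19,22)
blt start: taken
$t4=5^3=6
$t1=(-44)-11=-55
$t3=19+3=22
cmp $t3, 22  (cmp 22,22)
blt start: not taken
halt.

-55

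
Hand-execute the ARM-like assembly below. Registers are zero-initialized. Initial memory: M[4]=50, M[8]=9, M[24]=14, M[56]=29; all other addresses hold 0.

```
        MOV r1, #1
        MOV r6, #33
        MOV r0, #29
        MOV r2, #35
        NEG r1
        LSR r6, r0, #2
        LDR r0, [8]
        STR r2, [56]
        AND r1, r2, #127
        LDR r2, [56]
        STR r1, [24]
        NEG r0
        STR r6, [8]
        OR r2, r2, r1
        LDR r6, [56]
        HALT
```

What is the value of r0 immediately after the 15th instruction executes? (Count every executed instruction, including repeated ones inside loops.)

MOV r1, #1 → r1=1
MOV r6, #33 → r6=33
MOV r0, #29 → r0=29
MOV r2, #35 → r2=35
NEG r1 → r1=-(1)=-1
LSR r6, r0, #2 → r6=29>>2=7
LDR r0, [8] → r0=M[8]=9
STR r2, [56] → M[56]=35
AND r1, r2, #127 → r1=35&127=35
LDR r2, [56] → r2=M[56]=35
STR r1, [24] → M[24]=35
NEG r0 → r0=-(9)=-9
STR r6, [8] → M[8]=7
OR r2, r2, r1 → r2=35|35=35
LDR r6, [56] → r6=M[56]=35
After step 15: r0 = -9.

-9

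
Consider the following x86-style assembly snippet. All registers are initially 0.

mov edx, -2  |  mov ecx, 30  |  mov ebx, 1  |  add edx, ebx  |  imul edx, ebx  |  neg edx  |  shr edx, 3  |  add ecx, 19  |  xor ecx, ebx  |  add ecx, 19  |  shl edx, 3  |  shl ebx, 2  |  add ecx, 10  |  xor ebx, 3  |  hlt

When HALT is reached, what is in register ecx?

77

after mov edx, -2: edx=-2
after mov ecx, 30: ecx=30
after mov ebx, 1: ebx=1
after add edx, ebx: edx=(-2)+1=-1
after imul edx, ebx: edx=(-1)*1=-1
after neg edx: edx=-(-1)=1
after shr edx, 3: edx=1>>3=0
after add ecx, 19: ecx=30+19=49
after xor ecx, ebx: ecx=49^1=48
after add ecx, 19: ecx=48+19=67
after shl edx, 3: edx=0<<3=0
after shl ebx, 2: ebx=1<<2=4
after add ecx, 10: ecx=67+10=77
after xor ebx, 3: ebx=4^3=7
halt.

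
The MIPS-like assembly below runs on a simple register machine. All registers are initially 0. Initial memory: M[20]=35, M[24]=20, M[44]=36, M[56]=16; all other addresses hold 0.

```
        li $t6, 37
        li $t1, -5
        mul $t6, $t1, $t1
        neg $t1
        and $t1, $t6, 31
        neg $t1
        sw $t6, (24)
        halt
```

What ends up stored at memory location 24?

after li $t6, 37: $t6=37
after li $t1, -5: $t1=-5
after mul $t6, $t1, $t1: $t6=(-5)*(-5)=25
after neg $t1: $t1=-(-5)=5
after and $t1, $t6, 31: $t1=25&31=25
after neg $t1: $t1=-(25)=-25
sw $t6, (24) → M[24]=25
halt.

25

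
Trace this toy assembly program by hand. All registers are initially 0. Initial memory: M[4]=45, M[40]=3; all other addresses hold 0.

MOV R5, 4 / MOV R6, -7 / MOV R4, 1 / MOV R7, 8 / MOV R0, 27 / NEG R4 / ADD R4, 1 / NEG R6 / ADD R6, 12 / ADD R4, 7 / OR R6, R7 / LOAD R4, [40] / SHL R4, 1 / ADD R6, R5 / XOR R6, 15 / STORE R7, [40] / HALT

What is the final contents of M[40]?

MOV R5, 4 → R5=4
MOV R6, -7 → R6=-7
MOV R4, 1 → R4=1
MOV R7, 8 → R7=8
MOV R0, 27 → R0=27
NEG R4 → R4=-(1)=-1
ADD R4, 1 → R4=(-1)+1=0
NEG R6 → R6=-(-7)=7
ADD R6, 12 → R6=7+12=19
ADD R4, 7 → R4=0+7=7
OR R6, R7 → R6=19|8=27
LOAD R4, [40] → R4=M[40]=3
SHL R4, 1 → R4=3<<1=6
ADD R6, R5 → R6=27+4=31
XOR R6, 15 → R6=31^15=16
STORE R7, [40] → M[40]=8
halt.

8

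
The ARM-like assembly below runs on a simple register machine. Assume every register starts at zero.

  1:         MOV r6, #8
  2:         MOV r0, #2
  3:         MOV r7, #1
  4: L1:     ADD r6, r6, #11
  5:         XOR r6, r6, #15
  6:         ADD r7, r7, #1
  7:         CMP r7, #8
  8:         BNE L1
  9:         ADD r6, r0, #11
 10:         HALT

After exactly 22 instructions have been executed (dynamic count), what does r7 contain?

5

MOV r6, #8 → r6=8
MOV r0, #2 → r0=2
MOV r7, #1 → r7=1
ADD r6, r6, #11 → r6=8+11=19
XOR r6, r6, #15 → r6=19^15=28
ADD r7, r7, #1 → r7=1+1=2
CMP r7, #8  (cmp 2,8)
BNE L1: taken
ADD r6, r6, #11 → r6=28+11=39
XOR r6, r6, #15 → r6=39^15=40
ADD r7, r7, #1 → r7=2+1=3
CMP r7, #8  (cmp 3,8)
BNE L1: taken
ADD r6, r6, #11 → r6=40+11=51
XOR r6, r6, #15 → r6=51^15=60
ADD r7, r7, #1 → r7=3+1=4
CMP r7, #8  (cmp 4,8)
BNE L1: taken
ADD r6, r6, #11 → r6=60+11=71
XOR r6, r6, #15 → r6=71^15=72
ADD r7, r7, #1 → r7=4+1=5
CMP r7, #8  (cmp 5,8)
After step 22: r7 = 5.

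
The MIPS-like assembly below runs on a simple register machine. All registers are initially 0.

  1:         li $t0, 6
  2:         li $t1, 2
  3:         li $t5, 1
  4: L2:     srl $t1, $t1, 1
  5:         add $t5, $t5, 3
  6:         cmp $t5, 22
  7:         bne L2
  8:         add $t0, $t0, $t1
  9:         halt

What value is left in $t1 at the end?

0

li $t0, 6 → $t0=6
li $t1, 2 → $t1=2
li $t5, 1 → $t5=1
srl $t1, $t1, 1 → $t1=2>>1=1
add $t5, $t5, 3 → $t5=1+3=4
cmp $t5, 22  (cmp 4,22)
bne L2: taken
srl $t1, $t1, 1 → $t1=1>>1=0
add $t5, $t5, 3 → $t5=4+3=7
cmp $t5, 22  (cmp 7,22)
bne L2: taken
srl $t1, $t1, 1 → $t1=0>>1=0
add $t5, $t5, 3 → $t5=7+3=10
cmp $t5, 22  (cmp 10,22)
bne L2: taken
srl $t1, $t1, 1 → $t1=0>>1=0
add $t5, $t5, 3 → $t5=10+3=13
cmp $t5, 22  (cmp 13,22)
bne L2: taken
srl $t1, $t1, 1 → $t1=0>>1=0
add $t5, $t5, 3 → $t5=13+3=16
cmp $t5, 22  (cmp 16,22)
bne L2: taken
srl $t1, $t1, 1 → $t1=0>>1=0
add $t5, $t5, 3 → $t5=16+3=19
cmp $t5, 22  (cmp 19,22)
bne L2: taken
srl $t1, $t1, 1 → $t1=0>>1=0
add $t5, $t5, 3 → $t5=19+3=22
cmp $t5, 22  (cmp 22,22)
bne L2: not taken
add $t0, $t0, $t1 → $t0=6+0=6
halt.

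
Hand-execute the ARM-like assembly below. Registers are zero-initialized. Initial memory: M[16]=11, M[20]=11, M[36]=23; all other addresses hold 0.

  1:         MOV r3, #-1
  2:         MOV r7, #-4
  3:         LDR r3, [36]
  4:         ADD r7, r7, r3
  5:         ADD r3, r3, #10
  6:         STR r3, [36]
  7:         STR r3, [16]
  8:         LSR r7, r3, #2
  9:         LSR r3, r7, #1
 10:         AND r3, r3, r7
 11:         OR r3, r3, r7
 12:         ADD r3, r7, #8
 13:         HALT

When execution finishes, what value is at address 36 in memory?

MOV r3, #-1 → r3=-1
MOV r7, #-4 → r7=-4
LDR r3, [36] → r3=M[36]=23
ADD r7, r7, r3 → r7=(-4)+23=19
ADD r3, r3, #10 → r3=23+10=33
STR r3, [36] → M[36]=33
STR r3, [16] → M[16]=33
LSR r7, r3, #2 → r7=33>>2=8
LSR r3, r7, #1 → r3=8>>1=4
AND r3, r3, r7 → r3=4&8=0
OR r3, r3, r7 → r3=0|8=8
ADD r3, r7, #8 → r3=8+8=16
halt.

33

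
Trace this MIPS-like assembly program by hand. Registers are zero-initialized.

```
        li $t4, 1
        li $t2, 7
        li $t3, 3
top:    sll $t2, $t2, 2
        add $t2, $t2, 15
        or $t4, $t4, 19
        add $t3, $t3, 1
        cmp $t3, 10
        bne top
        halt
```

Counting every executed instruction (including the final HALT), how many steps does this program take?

46

$t4=1
$t2=7
$t3=3
$t2=7<<2=28
$t2=28+15=43
$t4=1|19=19
$t3=3+1=4
cmp $t3, 10  (cmp 4,10)
bne top: taken
$t2=43<<2=172
$t2=172+15=187
$t4=19|19=19
$t3=4+1=5
cmp $t3, 10  (cmp 5,10)
bne top: taken
$t2=187<<2=748
$t2=748+15=763
$t4=19|19=19
$t3=5+1=6
cmp $t3, 10  (cmp 6,10)
bne top: taken
$t2=763<<2=3052
$t2=3052+15=3067
$t4=19|19=19
$t3=6+1=7
cmp $t3, 10  (cmp 7,10)
bne top: taken
$t2=3067<<2=12268
$t2=12268+15=12283
$t4=19|19=19
$t3=7+1=8
cmp $t3, 10  (cmp 8,10)
bne top: taken
$t2=12283<<2=49132
$t2=49132+15=49147
$t4=19|19=19
$t3=8+1=9
cmp $t3, 10  (cmp 9,10)
bne top: taken
$t2=49147<<2=196588
$t2=196588+15=196603
$t4=19|19=19
$t3=9+1=10
cmp $t3, 10  (cmp 10,10)
bne top: not taken
halt.
Total executed instructions: 46.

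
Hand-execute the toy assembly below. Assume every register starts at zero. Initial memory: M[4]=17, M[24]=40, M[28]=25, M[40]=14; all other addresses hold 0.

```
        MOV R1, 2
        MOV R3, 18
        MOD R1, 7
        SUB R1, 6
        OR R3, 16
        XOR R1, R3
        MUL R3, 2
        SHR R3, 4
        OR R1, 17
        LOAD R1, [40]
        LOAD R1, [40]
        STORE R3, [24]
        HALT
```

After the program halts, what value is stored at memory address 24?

MOV R1, 2 → R1=2
MOV R3, 18 → R3=18
MOD R1, 7 → R1=2%7=2
SUB R1, 6 → R1=2-6=-4
OR R3, 16 → R3=18|16=18
XOR R1, R3 → R1=(-4)^18=-18
MUL R3, 2 → R3=18*2=36
SHR R3, 4 → R3=36>>4=2
OR R1, 17 → R1=(-18)|17=-1
LOAD R1, [40] → R1=M[40]=14
LOAD R1, [40] → R1=M[40]=14
STORE R3, [24] → M[24]=2
halt.

2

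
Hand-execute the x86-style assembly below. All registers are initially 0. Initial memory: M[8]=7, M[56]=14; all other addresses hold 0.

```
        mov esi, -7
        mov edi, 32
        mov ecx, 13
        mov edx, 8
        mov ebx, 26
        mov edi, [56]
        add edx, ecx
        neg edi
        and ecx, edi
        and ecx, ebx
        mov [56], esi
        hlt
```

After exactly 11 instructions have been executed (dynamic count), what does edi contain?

esi=-7
edi=32
ecx=13
edx=8
ebx=26
edi=M[56]=14
edx=8+13=21
edi=-(14)=-14
ecx=13&(-14)=0
ecx=0&26=0
mov [56], esi → M[56]=-7
After step 11: edi = -14.

-14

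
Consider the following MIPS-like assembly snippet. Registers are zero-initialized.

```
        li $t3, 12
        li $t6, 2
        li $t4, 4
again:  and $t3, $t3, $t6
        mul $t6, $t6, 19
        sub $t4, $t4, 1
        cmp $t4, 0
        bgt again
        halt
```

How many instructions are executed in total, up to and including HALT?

24

after li $t3, 12: $t3=12
after li $t6, 2: $t6=2
after li $t4, 4: $t4=4
after and $t3, $t3, $t6: $t3=12&2=0
after mul $t6, $t6, 19: $t6=2*19=38
after sub $t4, $t4, 1: $t4=4-1=3
cmp $t4, 0  (cmp 3,0)
bgt again: taken
after and $t3, $t3, $t6: $t3=0&38=0
after mul $t6, $t6, 19: $t6=38*19=722
after sub $t4, $t4, 1: $t4=3-1=2
cmp $t4, 0  (cmp 2,0)
bgt again: taken
after and $t3, $t3, $t6: $t3=0&722=0
after mul $t6, $t6, 19: $t6=722*19=13718
after sub $t4, $t4, 1: $t4=2-1=1
cmp $t4, 0  (cmp 1,0)
bgt again: taken
after and $t3, $t3, $t6: $t3=0&13718=0
after mul $t6, $t6, 19: $t6=13718*19=260642
after sub $t4, $t4, 1: $t4=1-1=0
cmp $t4, 0  (cmp 0,0)
bgt again: not taken
halt.
Total executed instructions: 24.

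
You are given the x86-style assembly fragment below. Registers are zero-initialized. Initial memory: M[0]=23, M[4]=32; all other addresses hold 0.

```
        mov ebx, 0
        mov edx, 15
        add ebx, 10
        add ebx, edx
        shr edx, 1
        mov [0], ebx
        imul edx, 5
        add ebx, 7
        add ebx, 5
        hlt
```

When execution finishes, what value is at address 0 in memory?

ebx=0
edx=15
ebx=0+10=10
ebx=10+15=25
edx=15>>1=7
mov [0], ebx → M[0]=25
edx=7*5=35
ebx=25+7=32
ebx=32+5=37
halt.

25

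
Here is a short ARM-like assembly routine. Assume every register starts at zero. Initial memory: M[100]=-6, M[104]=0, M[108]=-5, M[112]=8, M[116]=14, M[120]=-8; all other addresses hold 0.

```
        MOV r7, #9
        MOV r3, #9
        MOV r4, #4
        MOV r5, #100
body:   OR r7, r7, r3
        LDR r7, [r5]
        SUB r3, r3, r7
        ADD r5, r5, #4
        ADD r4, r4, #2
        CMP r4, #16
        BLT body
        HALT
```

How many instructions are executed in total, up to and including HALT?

MOV r7, #9 → r7=9
MOV r3, #9 → r3=9
MOV r4, #4 → r4=4
MOV r5, #100 → r5=100
OR r7, r7, r3 → r7=9|9=9
LDR r7, [r5] → r7=M[100]=-6
SUB r3, r3, r7 → r3=9-(-6)=15
ADD r5, r5, #4 → r5=100+4=104
ADD r4, r4, #2 → r4=4+2=6
CMP r4, #16  (cmp 6,16)
BLT body: taken
OR r7, r7, r3 → r7=(-6)|15=-1
LDR r7, [r5] → r7=M[104]=0
SUB r3, r3, r7 → r3=15-0=15
ADD r5, r5, #4 → r5=104+4=108
ADD r4, r4, #2 → r4=6+2=8
CMP r4, #16  (cmp 8,16)
BLT body: taken
OR r7, r7, r3 → r7=0|15=15
LDR r7, [r5] → r7=M[108]=-5
SUB r3, r3, r7 → r3=15-(-5)=20
ADD r5, r5, #4 → r5=108+4=112
ADD r4, r4, #2 → r4=8+2=10
CMP r4, #16  (cmp 10,16)
BLT body: taken
OR r7, r7, r3 → r7=(-5)|20=-1
LDR r7, [r5] → r7=M[112]=8
SUB r3, r3, r7 → r3=20-8=12
ADD r5, r5, #4 → r5=112+4=116
ADD r4, r4, #2 → r4=10+2=12
CMP r4, #16  (cmp 12,16)
BLT body: taken
OR r7, r7, r3 → r7=8|12=12
LDR r7, [r5] → r7=M[116]=14
SUB r3, r3, r7 → r3=12-14=-2
ADD r5, r5, #4 → r5=116+4=120
ADD r4, r4, #2 → r4=12+2=14
CMP r4, #16  (cmp 14,16)
BLT body: taken
OR r7, r7, r3 → r7=14|(-2)=-2
LDR r7, [r5] → r7=M[120]=-8
SUB r3, r3, r7 → r3=(-2)-(-8)=6
ADD r5, r5, #4 → r5=120+4=124
ADD r4, r4, #2 → r4=14+2=16
CMP r4, #16  (cmp 16,16)
BLT body: not taken
halt.
Total executed instructions: 47.

47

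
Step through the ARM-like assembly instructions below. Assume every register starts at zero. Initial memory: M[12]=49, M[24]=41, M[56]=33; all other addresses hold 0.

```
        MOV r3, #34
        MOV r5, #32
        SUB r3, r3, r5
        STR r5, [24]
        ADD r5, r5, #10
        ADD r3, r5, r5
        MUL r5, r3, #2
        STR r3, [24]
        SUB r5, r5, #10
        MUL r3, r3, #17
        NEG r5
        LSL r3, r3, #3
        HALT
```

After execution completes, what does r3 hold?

11424

after MOV r3, #34: r3=34
after MOV r5, #32: r5=32
after SUB r3, r3, r5: r3=34-32=2
STR r5, [24] → M[24]=32
after ADD r5, r5, #10: r5=32+10=42
after ADD r3, r5, r5: r3=42+42=84
after MUL r5, r3, #2: r5=84*2=168
STR r3, [24] → M[24]=84
after SUB r5, r5, #10: r5=168-10=158
after MUL r3, r3, #17: r3=84*17=1428
after NEG r5: r5=-(158)=-158
after LSL r3, r3, #3: r3=1428<<3=11424
halt.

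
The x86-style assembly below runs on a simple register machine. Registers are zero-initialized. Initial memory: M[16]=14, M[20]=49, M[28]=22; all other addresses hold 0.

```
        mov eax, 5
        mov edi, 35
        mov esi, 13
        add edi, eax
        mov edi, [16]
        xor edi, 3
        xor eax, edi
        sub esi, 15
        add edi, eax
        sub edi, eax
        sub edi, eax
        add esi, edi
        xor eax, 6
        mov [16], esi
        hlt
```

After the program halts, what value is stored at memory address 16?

after mov eax, 5: eax=5
after mov edi, 35: edi=35
after mov esi, 13: esi=13
after add edi, eax: edi=35+5=40
after mov edi, [16]: edi=M[16]=14
after xor edi, 3: edi=14^3=13
after xor eax, edi: eax=5^13=8
after sub esi, 15: esi=13-15=-2
after add edi, eax: edi=13+8=21
after sub edi, eax: edi=21-8=13
after sub edi, eax: edi=13-8=5
after add esi, edi: esi=(-2)+5=3
after xor eax, 6: eax=8^6=14
mov [16], esi → M[16]=3
halt.

3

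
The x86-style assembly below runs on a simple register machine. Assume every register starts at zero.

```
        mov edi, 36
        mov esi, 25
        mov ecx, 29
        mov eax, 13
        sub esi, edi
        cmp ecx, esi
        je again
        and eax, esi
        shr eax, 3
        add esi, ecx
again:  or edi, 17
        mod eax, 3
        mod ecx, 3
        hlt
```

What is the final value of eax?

mov edi, 36 → edi=36
mov esi, 25 → esi=25
mov ecx, 29 → ecx=29
mov eax, 13 → eax=13
sub esi, edi → esi=25-36=-11
cmp ecx, esi  (cmp 29,-11)
je again: not taken
and eax, esi → eax=13&(-11)=5
shr eax, 3 → eax=5>>3=0
add esi, ecx → esi=(-11)+29=18
or edi, 17 → edi=36|17=53
mod eax, 3 → eax=0%3=0
mod ecx, 3 → ecx=29%3=2
halt.

0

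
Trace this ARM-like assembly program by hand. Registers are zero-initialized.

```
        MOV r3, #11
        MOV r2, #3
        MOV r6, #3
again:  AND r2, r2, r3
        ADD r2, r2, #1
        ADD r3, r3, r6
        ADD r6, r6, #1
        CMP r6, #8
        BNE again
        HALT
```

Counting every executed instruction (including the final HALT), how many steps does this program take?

MOV r3, #11 → r3=11
MOV r2, #3 → r2=3
MOV r6, #3 → r6=3
AND r2, r2, r3 → r2=3&11=3
ADD r2, r2, #1 → r2=3+1=4
ADD r3, r3, r6 → r3=11+3=14
ADD r6, r6, #1 → r6=3+1=4
CMP r6, #8  (cmp 4,8)
BNE again: taken
AND r2, r2, r3 → r2=4&14=4
ADD r2, r2, #1 → r2=4+1=5
ADD r3, r3, r6 → r3=14+4=18
ADD r6, r6, #1 → r6=4+1=5
CMP r6, #8  (cmp 5,8)
BNE again: taken
AND r2, r2, r3 → r2=5&18=0
ADD r2, r2, #1 → r2=0+1=1
ADD r3, r3, r6 → r3=18+5=23
ADD r6, r6, #1 → r6=5+1=6
CMP r6, #8  (cmp 6,8)
BNE again: taken
AND r2, r2, r3 → r2=1&23=1
ADD r2, r2, #1 → r2=1+1=2
ADD r3, r3, r6 → r3=23+6=29
ADD r6, r6, #1 → r6=6+1=7
CMP r6, #8  (cmp 7,8)
BNE again: taken
AND r2, r2, r3 → r2=2&29=0
ADD r2, r2, #1 → r2=0+1=1
ADD r3, r3, r6 → r3=29+7=36
ADD r6, r6, #1 → r6=7+1=8
CMP r6, #8  (cmp 8,8)
BNE again: not taken
halt.
Total executed instructions: 34.

34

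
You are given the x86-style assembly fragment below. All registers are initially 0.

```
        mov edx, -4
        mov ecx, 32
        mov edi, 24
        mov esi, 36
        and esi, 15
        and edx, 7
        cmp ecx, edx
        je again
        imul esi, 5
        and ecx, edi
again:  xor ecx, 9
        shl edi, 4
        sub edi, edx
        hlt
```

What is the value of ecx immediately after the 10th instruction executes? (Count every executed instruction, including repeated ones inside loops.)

edx=-4
ecx=32
edi=24
esi=36
esi=36&15=4
edx=(-4)&7=4
cmp ecx, edx  (cmp 32,4)
je again: not taken
esi=4*5=20
ecx=32&24=0
After step 10: ecx = 0.

0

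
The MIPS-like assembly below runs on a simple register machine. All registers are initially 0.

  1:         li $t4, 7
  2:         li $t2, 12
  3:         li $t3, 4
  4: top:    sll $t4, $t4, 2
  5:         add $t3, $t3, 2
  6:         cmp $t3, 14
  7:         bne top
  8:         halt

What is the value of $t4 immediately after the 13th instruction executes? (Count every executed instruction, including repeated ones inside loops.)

448

li $t4, 7 → $t4=7
li $t2, 12 → $t2=12
li $t3, 4 → $t3=4
sll $t4, $t4, 2 → $t4=7<<2=28
add $t3, $t3, 2 → $t3=4+2=6
cmp $t3, 14  (cmp 6,14)
bne top: taken
sll $t4, $t4, 2 → $t4=28<<2=112
add $t3, $t3, 2 → $t3=6+2=8
cmp $t3, 14  (cmp 8,14)
bne top: taken
sll $t4, $t4, 2 → $t4=112<<2=448
add $t3, $t3, 2 → $t3=8+2=10
After step 13: $t4 = 448.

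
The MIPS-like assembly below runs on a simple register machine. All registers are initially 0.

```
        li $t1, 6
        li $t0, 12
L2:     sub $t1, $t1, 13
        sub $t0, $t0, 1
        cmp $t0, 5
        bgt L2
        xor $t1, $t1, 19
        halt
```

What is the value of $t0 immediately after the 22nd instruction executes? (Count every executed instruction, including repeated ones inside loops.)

li $t1, 6 → $t1=6
li $t0, 12 → $t0=12
sub $t1, $t1, 13 → $t1=6-13=-7
sub $t0, $t0, 1 → $t0=12-1=11
cmp $t0, 5  (cmp 11,5)
bgt L2: taken
sub $t1, $t1, 13 → $t1=(-7)-13=-20
sub $t0, $t0, 1 → $t0=11-1=10
cmp $t0, 5  (cmp 10,5)
bgt L2: taken
sub $t1, $t1, 13 → $t1=(-20)-13=-33
sub $t0, $t0, 1 → $t0=10-1=9
cmp $t0, 5  (cmp 9,5)
bgt L2: taken
sub $t1, $t1, 13 → $t1=(-33)-13=-46
sub $t0, $t0, 1 → $t0=9-1=8
cmp $t0, 5  (cmp 8,5)
bgt L2: taken
sub $t1, $t1, 13 → $t1=(-46)-13=-59
sub $t0, $t0, 1 → $t0=8-1=7
cmp $t0, 5  (cmp 7,5)
bgt L2: taken
After step 22: $t0 = 7.

7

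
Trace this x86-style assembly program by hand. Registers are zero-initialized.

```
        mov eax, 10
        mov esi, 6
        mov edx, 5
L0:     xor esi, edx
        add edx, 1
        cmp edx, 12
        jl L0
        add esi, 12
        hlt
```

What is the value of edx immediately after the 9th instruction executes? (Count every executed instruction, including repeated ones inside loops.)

eax=10
esi=6
edx=5
esi=6^5=3
edx=5+1=6
cmp edx, 12  (cmp 6,12)
jl L0: taken
esi=3^6=5
edx=6+1=7
After step 9: edx = 7.

7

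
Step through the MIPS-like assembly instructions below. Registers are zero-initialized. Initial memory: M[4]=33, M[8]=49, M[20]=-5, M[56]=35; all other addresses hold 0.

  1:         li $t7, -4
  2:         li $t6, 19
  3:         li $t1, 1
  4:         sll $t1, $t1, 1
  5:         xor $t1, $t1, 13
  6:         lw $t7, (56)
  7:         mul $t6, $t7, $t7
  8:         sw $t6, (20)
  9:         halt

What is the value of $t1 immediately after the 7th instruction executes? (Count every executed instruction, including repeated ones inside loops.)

15

li $t7, -4 → $t7=-4
li $t6, 19 → $t6=19
li $t1, 1 → $t1=1
sll $t1, $t1, 1 → $t1=1<<1=2
xor $t1, $t1, 13 → $t1=2^13=15
lw $t7, (56) → $t7=M[56]=35
mul $t6, $t7, $t7 → $t6=35*35=1225
After step 7: $t1 = 15.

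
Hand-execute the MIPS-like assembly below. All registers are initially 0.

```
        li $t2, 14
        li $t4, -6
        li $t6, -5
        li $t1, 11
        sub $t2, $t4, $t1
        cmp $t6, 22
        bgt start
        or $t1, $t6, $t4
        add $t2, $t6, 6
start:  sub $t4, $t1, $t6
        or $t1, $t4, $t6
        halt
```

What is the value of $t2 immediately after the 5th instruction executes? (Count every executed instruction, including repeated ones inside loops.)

li $t2, 14 → $t2=14
li $t4, -6 → $t4=-6
li $t6, -5 → $t6=-5
li $t1, 11 → $t1=11
sub $t2, $t4, $t1 → $t2=(-6)-11=-17
After step 5: $t2 = -17.

-17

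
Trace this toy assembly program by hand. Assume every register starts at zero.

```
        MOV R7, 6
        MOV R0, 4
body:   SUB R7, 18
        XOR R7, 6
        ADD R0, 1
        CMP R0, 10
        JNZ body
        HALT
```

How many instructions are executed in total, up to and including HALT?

33

R7=6
R0=4
R7=6-18=-12
R7=(-12)^6=-14
R0=4+1=5
CMP R0, 10  (cmp 5,10)
JNZ body: taken
R7=(-14)-18=-32
R7=(-32)^6=-26
R0=5+1=6
CMP R0, 10  (cmp 6,10)
JNZ body: taken
R7=(-26)-18=-44
R7=(-44)^6=-46
R0=6+1=7
CMP R0, 10  (cmp 7,10)
JNZ body: taken
R7=(-46)-18=-64
R7=(-64)^6=-58
R0=7+1=8
CMP R0, 10  (cmp 8,10)
JNZ body: taken
R7=(-58)-18=-76
R7=(-76)^6=-78
R0=8+1=9
CMP R0, 10  (cmp 9,10)
JNZ body: taken
R7=(-78)-18=-96
R7=(-96)^6=-90
R0=9+1=10
CMP R0, 10  (cmp 10,10)
JNZ body: not taken
halt.
Total executed instructions: 33.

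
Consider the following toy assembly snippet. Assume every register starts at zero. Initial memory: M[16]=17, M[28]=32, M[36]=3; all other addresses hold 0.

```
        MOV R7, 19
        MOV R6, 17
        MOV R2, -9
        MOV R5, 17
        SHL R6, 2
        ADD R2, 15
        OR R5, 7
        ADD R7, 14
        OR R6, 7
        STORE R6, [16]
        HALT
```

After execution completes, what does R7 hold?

MOV R7, 19 → R7=19
MOV R6, 17 → R6=17
MOV R2, -9 → R2=-9
MOV R5, 17 → R5=17
SHL R6, 2 → R6=17<<2=68
ADD R2, 15 → R2=(-9)+15=6
OR R5, 7 → R5=17|7=23
ADD R7, 14 → R7=19+14=33
OR R6, 7 → R6=68|7=71
STORE R6, [16] → M[16]=71
halt.

33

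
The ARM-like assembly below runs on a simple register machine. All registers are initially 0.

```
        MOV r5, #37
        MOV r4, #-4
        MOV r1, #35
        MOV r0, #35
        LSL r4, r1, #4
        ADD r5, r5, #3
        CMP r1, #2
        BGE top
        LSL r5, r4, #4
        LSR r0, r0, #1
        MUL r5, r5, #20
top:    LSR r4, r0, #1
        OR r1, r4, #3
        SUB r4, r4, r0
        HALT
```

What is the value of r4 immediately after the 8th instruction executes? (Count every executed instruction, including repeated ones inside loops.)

560

r5=37
r4=-4
r1=35
r0=35
r4=35<<4=560
r5=37+3=40
CMP r1, #2  (cmp 35,2)
BGE top: taken
After step 8: r4 = 560.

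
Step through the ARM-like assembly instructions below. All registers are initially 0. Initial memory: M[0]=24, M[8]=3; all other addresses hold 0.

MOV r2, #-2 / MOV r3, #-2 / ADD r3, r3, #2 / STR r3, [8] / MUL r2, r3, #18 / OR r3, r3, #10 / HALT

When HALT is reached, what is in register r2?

0

r2=-2
r3=-2
r3=(-2)+2=0
STR r3, [8] → M[8]=0
r2=0*18=0
r3=0|10=10
halt.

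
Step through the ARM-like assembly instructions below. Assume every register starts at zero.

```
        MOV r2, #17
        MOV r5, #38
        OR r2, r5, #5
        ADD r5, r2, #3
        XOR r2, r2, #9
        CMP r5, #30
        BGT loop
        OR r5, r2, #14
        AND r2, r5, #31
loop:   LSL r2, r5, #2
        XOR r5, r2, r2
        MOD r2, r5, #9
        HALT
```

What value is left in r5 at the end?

0

after MOV r2, #17: r2=17
after MOV r5, #38: r5=38
after OR r2, r5, #5: r2=38|5=39
after ADD r5, r2, #3: r5=39+3=42
after XOR r2, r2, #9: r2=39^9=46
CMP r5, #30  (cmp 42,30)
BGT loop: taken
after LSL r2, r5, #2: r2=42<<2=168
after XOR r5, r2, r2: r5=168^168=0
after MOD r2, r5, #9: r2=0%9=0
halt.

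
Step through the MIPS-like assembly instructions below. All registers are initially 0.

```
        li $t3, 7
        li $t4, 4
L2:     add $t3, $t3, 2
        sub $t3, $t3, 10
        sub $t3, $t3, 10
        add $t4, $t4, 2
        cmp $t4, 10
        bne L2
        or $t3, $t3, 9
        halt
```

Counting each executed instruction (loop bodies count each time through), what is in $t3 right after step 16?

$t3=7
$t4=4
$t3=7+2=9
$t3=9-10=-1
$t3=(-1)-10=-11
$t4=4+2=6
cmp $t4, 10  (cmp 6,10)
bne L2: taken
$t3=(-11)+2=-9
$t3=(-9)-10=-19
$t3=(-19)-10=-29
$t4=6+2=8
cmp $t4, 10  (cmp 8,10)
bne L2: taken
$t3=(-29)+2=-27
$t3=(-27)-10=-37
After step 16: $t3 = -37.

-37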